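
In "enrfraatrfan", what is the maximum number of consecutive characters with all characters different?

[e] len 1
[e, n] len 2
[e, n, r] len 3
[e, n, r, f] len 4
[f, r] len 2
[f, r, a] len 3
[a] len 1
[a, t] len 2
[a, t, r] len 3
[a, t, r, f] len 4
[t, r, f, a] len 4
[t, r, f, a, n] len 5
Longest all-distinct length: 5.

5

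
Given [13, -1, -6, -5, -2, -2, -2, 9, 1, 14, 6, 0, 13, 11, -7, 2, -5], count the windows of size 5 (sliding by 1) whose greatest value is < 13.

[13, -1, -6, -5, -2] → max 13
[-1, -6, -5, -2, -2] → max -1  < 13 ✓
[-6, -5, -2, -2, -2] → max -2  < 13 ✓
[-5, -2, -2, -2, 9] → max 9  < 13 ✓
[-2, -2, -2, 9, 1] → max 9  < 13 ✓
[-2, -2, 9, 1, 14] → max 14
[-2, 9, 1, 14, 6] → max 14
[9, 1, 14, 6, 0] → max 14
[1, 14, 6, 0, 13] → max 14
[14, 6, 0, 13, 11] → max 14
[6, 0, 13, 11, -7] → max 13
[0, 13, 11, -7, 2] → max 13
[13, 11, -7, 2, -5] → max 13
4 windows satisfy the condition.

4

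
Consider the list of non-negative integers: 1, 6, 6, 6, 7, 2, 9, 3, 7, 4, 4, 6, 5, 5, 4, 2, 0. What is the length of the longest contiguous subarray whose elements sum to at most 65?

[1] sum 1 len 1
[1, 6] sum 7 len 2
[1, 6, 6] sum 13 len 3
[1, 6, 6, 6] sum 19 len 4
[1, 6, 6, 6, 7] sum 26 len 5
[1, 6, 6, 6, 7, 2] sum 28 len 6
[1, 6, 6, 6, 7, 2, 9] sum 37 len 7
[1, 6, 6, 6, 7, 2, 9, 3] sum 40 len 8
[1, 6, 6, 6, 7, 2, 9, 3, 7] sum 47 len 9
[1, 6, 6, 6, 7, 2, 9, 3, 7, 4] sum 51 len 10
[1, 6, 6, 6, 7, 2, 9, 3, 7, 4, 4] sum 55 len 11
[1, 6, 6, 6, 7, 2, 9, 3, 7, 4, 4, 6] sum 61 len 12
[6, 6, 6, 7, 2, 9, 3, 7, 4, 4, 6, 5] sum 65 len 12
[6, 6, 7, 2, 9, 3, 7, 4, 4, 6, 5, 5] sum 64 len 12
[6, 7, 2, 9, 3, 7, 4, 4, 6, 5, 5, 4] sum 62 len 12
[6, 7, 2, 9, 3, 7, 4, 4, 6, 5, 5, 4, 2] sum 64 len 13
[6, 7, 2, 9, 3, 7, 4, 4, 6, 5, 5, 4, 2, 0] sum 64 len 14
Longest length seen: 14.

14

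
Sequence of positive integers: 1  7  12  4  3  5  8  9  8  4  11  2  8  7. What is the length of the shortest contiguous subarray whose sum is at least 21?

add 1: running sum 1 < 21
add 7: running sum 8 < 21
add 12: running sum 20 < 21
add 4: shortest ending here [7, 12, 4] sum 23, len 3
add 3: shortest ending here [7, 12, 4, 3] sum 26, len 4
add 5: shortest ending here [12, 4, 3, 5] sum 24, len 4
add 8: shortest ending here [12, 4, 3, 5, 8] sum 32, len 5
add 9: shortest ending here [5, 8, 9] sum 22, len 3
add 8: shortest ending here [8, 9, 8] sum 25, len 3
add 4: shortest ending here [9, 8, 4] sum 21, len 3
add 11: shortest ending here [8, 4, 11] sum 23, len 3
add 2: shortest ending here [8, 4, 11, 2] sum 25, len 4
add 8: shortest ending here [11, 2, 8] sum 21, len 3
add 7: shortest ending here [11, 2, 8, 7] sum 28, len 4
Shortest qualifying length: 3.

3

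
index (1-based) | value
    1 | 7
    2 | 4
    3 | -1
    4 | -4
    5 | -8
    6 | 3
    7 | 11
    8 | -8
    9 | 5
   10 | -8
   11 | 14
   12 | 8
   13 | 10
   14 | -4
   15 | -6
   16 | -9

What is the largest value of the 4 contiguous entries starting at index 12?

10

Elements at indices 12..15: 8, 10, -4, -6
max(8, 10, -4, -6) = 10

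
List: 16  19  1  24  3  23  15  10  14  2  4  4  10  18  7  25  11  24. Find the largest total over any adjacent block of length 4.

Each size-4 window and its sum:
16 19 1 24 → sum 60
19 1 24 3 → sum 47
1 24 3 23 → sum 51
24 3 23 15 → sum 65
3 23 15 10 → sum 51
23 15 10 14 → sum 62
15 10 14 2 → sum 41
10 14 2 4 → sum 30
14 2 4 4 → sum 24
2 4 4 10 → sum 20
4 4 10 18 → sum 36
4 10 18 7 → sum 39
10 18 7 25 → sum 60
18 7 25 11 → sum 61
7 25 11 24 → sum 67
Largest of these is 67.

67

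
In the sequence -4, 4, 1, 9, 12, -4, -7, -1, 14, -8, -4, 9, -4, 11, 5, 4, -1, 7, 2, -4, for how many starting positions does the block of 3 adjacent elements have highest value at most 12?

15

-4 4 1 → max 4  ≤ 12 ✓
4 1 9 → max 9  ≤ 12 ✓
1 9 12 → max 12  ≤ 12 ✓
9 12 -4 → max 12  ≤ 12 ✓
12 -4 -7 → max 12  ≤ 12 ✓
-4 -7 -1 → max -1  ≤ 12 ✓
-7 -1 14 → max 14
-1 14 -8 → max 14
14 -8 -4 → max 14
-8 -4 9 → max 9  ≤ 12 ✓
-4 9 -4 → max 9  ≤ 12 ✓
9 -4 11 → max 11  ≤ 12 ✓
-4 11 5 → max 11  ≤ 12 ✓
11 5 4 → max 11  ≤ 12 ✓
5 4 -1 → max 5  ≤ 12 ✓
4 -1 7 → max 7  ≤ 12 ✓
-1 7 2 → max 7  ≤ 12 ✓
7 2 -4 → max 7  ≤ 12 ✓
15 windows satisfy the condition.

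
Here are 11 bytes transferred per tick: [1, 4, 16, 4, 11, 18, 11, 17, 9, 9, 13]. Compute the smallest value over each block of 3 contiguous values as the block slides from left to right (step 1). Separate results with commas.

1 4 16 → min 1
4 16 4 → min 4
16 4 11 → min 4
4 11 18 → min 4
11 18 11 → min 11
18 11 17 → min 11
11 17 9 → min 9
17 9 9 → min 9
9 9 13 → min 9

1, 4, 4, 4, 11, 11, 9, 9, 9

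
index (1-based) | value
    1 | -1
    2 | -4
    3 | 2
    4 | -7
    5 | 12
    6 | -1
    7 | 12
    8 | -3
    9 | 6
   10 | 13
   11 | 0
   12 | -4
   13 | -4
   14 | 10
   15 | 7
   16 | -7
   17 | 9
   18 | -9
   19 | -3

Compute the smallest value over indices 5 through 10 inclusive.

-3

Elements at indices 5..10: 12, -1, 12, -3, 6, 13
min(12, -1, 12, -3, 6, 13) = -3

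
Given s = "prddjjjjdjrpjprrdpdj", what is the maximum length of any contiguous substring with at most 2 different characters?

8

Extend right; when distinct count exceeds 2, shrink from the left:
add p: window [p] (1 distinct), len 1
add r: window [p, r] (2 distinct), len 2
add d: window [r, d] (2 distinct), len 2
add d: window [r, d, d] (2 distinct), len 3
add j: window [d, d, j] (2 distinct), len 3
add j: window [d, d, j, j] (2 distinct), len 4
add j: window [d, d, j, j, j] (2 distinct), len 5
add j: window [d, d, j, j, j, j] (2 distinct), len 6
add d: window [d, d, j, j, j, j, d] (2 distinct), len 7
add j: window [d, d, j, j, j, j, d, j] (2 distinct), len 8
add r: window [j, r] (2 distinct), len 2
add p: window [r, p] (2 distinct), len 2
add j: window [p, j] (2 distinct), len 2
add p: window [p, j, p] (2 distinct), len 3
add r: window [p, r] (2 distinct), len 2
add r: window [p, r, r] (2 distinct), len 3
add d: window [r, r, d] (2 distinct), len 3
add p: window [d, p] (2 distinct), len 2
add d: window [d, p, d] (2 distinct), len 3
add j: window [d, j] (2 distinct), len 2
Longest length with ≤2 distinct: 8.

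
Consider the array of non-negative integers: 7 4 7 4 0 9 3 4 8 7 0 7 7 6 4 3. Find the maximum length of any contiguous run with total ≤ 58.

12

Extend to the right; shrink from the left whenever the sum exceeds 58:
[7] sum 7 len 1
[7, 4] sum 11 len 2
[7, 4, 7] sum 18 len 3
[7, 4, 7, 4] sum 22 len 4
[7, 4, 7, 4, 0] sum 22 len 5
[7, 4, 7, 4, 0, 9] sum 31 len 6
[7, 4, 7, 4, 0, 9, 3] sum 34 len 7
[7, 4, 7, 4, 0, 9, 3, 4] sum 38 len 8
[7, 4, 7, 4, 0, 9, 3, 4, 8] sum 46 len 9
[7, 4, 7, 4, 0, 9, 3, 4, 8, 7] sum 53 len 10
[7, 4, 7, 4, 0, 9, 3, 4, 8, 7, 0] sum 53 len 11
[4, 7, 4, 0, 9, 3, 4, 8, 7, 0, 7] sum 53 len 11
[7, 4, 0, 9, 3, 4, 8, 7, 0, 7, 7] sum 56 len 11
[4, 0, 9, 3, 4, 8, 7, 0, 7, 7, 6] sum 55 len 11
[0, 9, 3, 4, 8, 7, 0, 7, 7, 6, 4] sum 55 len 11
[0, 9, 3, 4, 8, 7, 0, 7, 7, 6, 4, 3] sum 58 len 12
Longest length seen: 12.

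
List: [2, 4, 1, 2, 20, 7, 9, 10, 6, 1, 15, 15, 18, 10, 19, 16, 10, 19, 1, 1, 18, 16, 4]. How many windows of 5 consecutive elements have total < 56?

13

[2, 4, 1, 2, 20] → sum 29  < 56 ✓
[4, 1, 2, 20, 7] → sum 34  < 56 ✓
[1, 2, 20, 7, 9] → sum 39  < 56 ✓
[2, 20, 7, 9, 10] → sum 48  < 56 ✓
[20, 7, 9, 10, 6] → sum 52  < 56 ✓
[7, 9, 10, 6, 1] → sum 33  < 56 ✓
[9, 10, 6, 1, 15] → sum 41  < 56 ✓
[10, 6, 1, 15, 15] → sum 47  < 56 ✓
[6, 1, 15, 15, 18] → sum 55  < 56 ✓
[1, 15, 15, 18, 10] → sum 59
[15, 15, 18, 10, 19] → sum 77
[15, 18, 10, 19, 16] → sum 78
[18, 10, 19, 16, 10] → sum 73
[10, 19, 16, 10, 19] → sum 74
[19, 16, 10, 19, 1] → sum 65
[16, 10, 19, 1, 1] → sum 47  < 56 ✓
[10, 19, 1, 1, 18] → sum 49  < 56 ✓
[19, 1, 1, 18, 16] → sum 55  < 56 ✓
[1, 1, 18, 16, 4] → sum 40  < 56 ✓
13 windows satisfy the condition.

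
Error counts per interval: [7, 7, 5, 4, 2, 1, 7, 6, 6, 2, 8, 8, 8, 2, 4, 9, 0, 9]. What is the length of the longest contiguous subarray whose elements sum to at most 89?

17

add 7: [7] sum 7, len 1
add 7: [7, 7] sum 14, len 2
add 5: [7, 7, 5] sum 19, len 3
add 4: [7, 7, 5, 4] sum 23, len 4
add 2: [7, 7, 5, 4, 2] sum 25, len 5
add 1: [7, 7, 5, 4, 2, 1] sum 26, len 6
add 7: [7, 7, 5, 4, 2, 1, 7] sum 33, len 7
add 6: [7, 7, 5, 4, 2, 1, 7, 6] sum 39, len 8
add 6: [7, 7, 5, 4, 2, 1, 7, 6, 6] sum 45, len 9
add 2: [7, 7, 5, 4, 2, 1, 7, 6, 6, 2] sum 47, len 10
add 8: [7, 7, 5, 4, 2, 1, 7, 6, 6, 2, 8] sum 55, len 11
add 8: [7, 7, 5, 4, 2, 1, 7, 6, 6, 2, 8, 8] sum 63, len 12
add 8: [7, 7, 5, 4, 2, 1, 7, 6, 6, 2, 8, 8, 8] sum 71, len 13
add 2: [7, 7, 5, 4, 2, 1, 7, 6, 6, 2, 8, 8, 8, 2] sum 73, len 14
add 4: [7, 7, 5, 4, 2, 1, 7, 6, 6, 2, 8, 8, 8, 2, 4] sum 77, len 15
add 9: [7, 7, 5, 4, 2, 1, 7, 6, 6, 2, 8, 8, 8, 2, 4, 9] sum 86, len 16
add 0: [7, 7, 5, 4, 2, 1, 7, 6, 6, 2, 8, 8, 8, 2, 4, 9, 0] sum 86, len 17
add 9: [7, 5, 4, 2, 1, 7, 6, 6, 2, 8, 8, 8, 2, 4, 9, 0, 9] sum 88, len 17
Longest length seen: 17.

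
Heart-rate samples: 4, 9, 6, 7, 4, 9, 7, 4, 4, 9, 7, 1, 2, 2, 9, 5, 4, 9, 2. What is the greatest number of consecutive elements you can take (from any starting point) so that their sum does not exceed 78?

add 4: [4] sum 4, len 1
add 9: [4, 9] sum 13, len 2
add 6: [4, 9, 6] sum 19, len 3
add 7: [4, 9, 6, 7] sum 26, len 4
add 4: [4, 9, 6, 7, 4] sum 30, len 5
add 9: [4, 9, 6, 7, 4, 9] sum 39, len 6
add 7: [4, 9, 6, 7, 4, 9, 7] sum 46, len 7
add 4: [4, 9, 6, 7, 4, 9, 7, 4] sum 50, len 8
add 4: [4, 9, 6, 7, 4, 9, 7, 4, 4] sum 54, len 9
add 9: [4, 9, 6, 7, 4, 9, 7, 4, 4, 9] sum 63, len 10
add 7: [4, 9, 6, 7, 4, 9, 7, 4, 4, 9, 7] sum 70, len 11
add 1: [4, 9, 6, 7, 4, 9, 7, 4, 4, 9, 7, 1] sum 71, len 12
add 2: [4, 9, 6, 7, 4, 9, 7, 4, 4, 9, 7, 1, 2] sum 73, len 13
add 2: [4, 9, 6, 7, 4, 9, 7, 4, 4, 9, 7, 1, 2, 2] sum 75, len 14
add 9: [6, 7, 4, 9, 7, 4, 4, 9, 7, 1, 2, 2, 9] sum 71, len 13
add 5: [6, 7, 4, 9, 7, 4, 4, 9, 7, 1, 2, 2, 9, 5] sum 76, len 14
add 4: [7, 4, 9, 7, 4, 4, 9, 7, 1, 2, 2, 9, 5, 4] sum 74, len 14
add 9: [4, 9, 7, 4, 4, 9, 7, 1, 2, 2, 9, 5, 4, 9] sum 76, len 14
add 2: [4, 9, 7, 4, 4, 9, 7, 1, 2, 2, 9, 5, 4, 9, 2] sum 78, len 15
Longest length seen: 15.

15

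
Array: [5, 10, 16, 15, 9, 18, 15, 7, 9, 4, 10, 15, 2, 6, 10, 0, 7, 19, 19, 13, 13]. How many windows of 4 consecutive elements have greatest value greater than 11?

5 10 16 15 → max 16  > 11 ✓
10 16 15 9 → max 16  > 11 ✓
16 15 9 18 → max 18  > 11 ✓
15 9 18 15 → max 18  > 11 ✓
9 18 15 7 → max 18  > 11 ✓
18 15 7 9 → max 18  > 11 ✓
15 7 9 4 → max 15  > 11 ✓
7 9 4 10 → max 10
9 4 10 15 → max 15  > 11 ✓
4 10 15 2 → max 15  > 11 ✓
10 15 2 6 → max 15  > 11 ✓
15 2 6 10 → max 15  > 11 ✓
2 6 10 0 → max 10
6 10 0 7 → max 10
10 0 7 19 → max 19  > 11 ✓
0 7 19 19 → max 19  > 11 ✓
7 19 19 13 → max 19  > 11 ✓
19 19 13 13 → max 19  > 11 ✓
15 windows satisfy the condition.

15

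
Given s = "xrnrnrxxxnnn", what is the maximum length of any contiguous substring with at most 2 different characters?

add x: window [x] (1 distinct), len 1
add r: window [x, r] (2 distinct), len 2
add n: window [r, n] (2 distinct), len 2
add r: window [r, n, r] (2 distinct), len 3
add n: window [r, n, r, n] (2 distinct), len 4
add r: window [r, n, r, n, r] (2 distinct), len 5
add x: window [r, x] (2 distinct), len 2
add x: window [r, x, x] (2 distinct), len 3
add x: window [r, x, x, x] (2 distinct), len 4
add n: window [x, x, x, n] (2 distinct), len 4
add n: window [x, x, x, n, n] (2 distinct), len 5
add n: window [x, x, x, n, n, n] (2 distinct), len 6
Longest length with ≤2 distinct: 6.

6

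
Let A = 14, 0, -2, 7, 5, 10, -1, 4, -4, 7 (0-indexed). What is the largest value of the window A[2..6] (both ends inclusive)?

10

Elements at indices 2..6: -2, 7, 5, 10, -1
max(-2, 7, 5, 10, -1) = 10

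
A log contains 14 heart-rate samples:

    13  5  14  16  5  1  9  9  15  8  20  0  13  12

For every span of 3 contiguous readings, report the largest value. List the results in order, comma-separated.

14, 16, 16, 16, 9, 9, 15, 15, 20, 20, 20, 13

Sliding a size-3 window across the 14 values:
[13, 5, 14] → max 14
[5, 14, 16] → max 16
[14, 16, 5] → max 16
[16, 5, 1] → max 16
[5, 1, 9] → max 9
[1, 9, 9] → max 9
[9, 9, 15] → max 15
[9, 15, 8] → max 15
[15, 8, 20] → max 20
[8, 20, 0] → max 20
[20, 0, 13] → max 20
[0, 13, 12] → max 13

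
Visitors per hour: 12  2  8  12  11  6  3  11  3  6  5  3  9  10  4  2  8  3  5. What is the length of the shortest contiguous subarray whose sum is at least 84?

12

Extend right; whenever the sum reaches 84, record the length and shrink from the left:
add 12: running sum 12 < 84
add 2: running sum 14 < 84
add 8: running sum 22 < 84
add 12: running sum 34 < 84
add 11: running sum 45 < 84
add 6: running sum 51 < 84
add 3: running sum 54 < 84
add 11: running sum 65 < 84
add 3: running sum 68 < 84
add 6: running sum 74 < 84
add 5: running sum 79 < 84
add 3: running sum 82 < 84
add 9: shortest ending here [12, 2, 8, 12, 11, 6, 3, 11, 3, 6, 5, 3, 9] sum 91, len 13
add 10: shortest ending here [8, 12, 11, 6, 3, 11, 3, 6, 5, 3, 9, 10] sum 87, len 12
add 4: shortest ending here [8, 12, 11, 6, 3, 11, 3, 6, 5, 3, 9, 10, 4] sum 91, len 13
add 2: shortest ending here [12, 11, 6, 3, 11, 3, 6, 5, 3, 9, 10, 4, 2] sum 85, len 13
add 8: shortest ending here [12, 11, 6, 3, 11, 3, 6, 5, 3, 9, 10, 4, 2, 8] sum 93, len 14
add 3: shortest ending here [11, 6, 3, 11, 3, 6, 5, 3, 9, 10, 4, 2, 8, 3] sum 84, len 14
add 5: shortest ending here [11, 6, 3, 11, 3, 6, 5, 3, 9, 10, 4, 2, 8, 3, 5] sum 89, len 15
Shortest qualifying length: 12.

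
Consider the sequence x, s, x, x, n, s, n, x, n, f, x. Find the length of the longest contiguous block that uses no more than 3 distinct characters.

9

[x] 1 distinct, len 1
[x, s] 2 distinct, len 2
[x, s, x] 2 distinct, len 3
[x, s, x, x] 2 distinct, len 4
[x, s, x, x, n] 3 distinct, len 5
[x, s, x, x, n, s] 3 distinct, len 6
[x, s, x, x, n, s, n] 3 distinct, len 7
[x, s, x, x, n, s, n, x] 3 distinct, len 8
[x, s, x, x, n, s, n, x, n] 3 distinct, len 9
[n, x, n, f] 3 distinct, len 4
[n, x, n, f, x] 3 distinct, len 5
Longest length with ≤3 distinct: 9.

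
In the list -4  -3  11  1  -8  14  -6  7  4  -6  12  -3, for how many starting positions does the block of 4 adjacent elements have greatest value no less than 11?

-4 -3 11 1 → max 11  ≥ 11 ✓
-3 11 1 -8 → max 11  ≥ 11 ✓
11 1 -8 14 → max 14  ≥ 11 ✓
1 -8 14 -6 → max 14  ≥ 11 ✓
-8 14 -6 7 → max 14  ≥ 11 ✓
14 -6 7 4 → max 14  ≥ 11 ✓
-6 7 4 -6 → max 7
7 4 -6 12 → max 12  ≥ 11 ✓
4 -6 12 -3 → max 12  ≥ 11 ✓
8 windows satisfy the condition.

8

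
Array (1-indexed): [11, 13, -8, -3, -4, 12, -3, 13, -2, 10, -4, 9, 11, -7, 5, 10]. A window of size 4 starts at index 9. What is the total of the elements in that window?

13

Elements at indices 9..12: -2, 10, -4, 9
sum(-2, 10, -4, 9) = 13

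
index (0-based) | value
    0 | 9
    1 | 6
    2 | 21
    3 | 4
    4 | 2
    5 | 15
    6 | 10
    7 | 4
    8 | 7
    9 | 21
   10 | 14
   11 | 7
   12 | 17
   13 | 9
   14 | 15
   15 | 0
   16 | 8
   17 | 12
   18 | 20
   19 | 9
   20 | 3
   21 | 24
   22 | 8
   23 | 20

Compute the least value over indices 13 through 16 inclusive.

0

Elements at indices 13..16: 9, 15, 0, 8
min(9, 15, 0, 8) = 0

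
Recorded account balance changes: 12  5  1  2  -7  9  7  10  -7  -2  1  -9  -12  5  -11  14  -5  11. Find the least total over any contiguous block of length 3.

-20

12 5 1 → sum 18
5 1 2 → sum 8
1 2 -7 → sum -4
2 -7 9 → sum 4
-7 9 7 → sum 9
9 7 10 → sum 26
7 10 -7 → sum 10
10 -7 -2 → sum 1
-7 -2 1 → sum -8
-2 1 -9 → sum -10
1 -9 -12 → sum -20
-9 -12 5 → sum -16
-12 5 -11 → sum -18
5 -11 14 → sum 8
-11 14 -5 → sum -2
14 -5 11 → sum 20
Least of these is -20.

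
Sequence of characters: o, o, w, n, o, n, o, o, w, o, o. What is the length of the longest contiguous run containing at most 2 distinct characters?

5

Extend right; when distinct count exceeds 2, shrink from the left:
[o] 1 distinct, len 1
[o, o] 1 distinct, len 2
[o, o, w] 2 distinct, len 3
[w, n] 2 distinct, len 2
[n, o] 2 distinct, len 2
[n, o, n] 2 distinct, len 3
[n, o, n, o] 2 distinct, len 4
[n, o, n, o, o] 2 distinct, len 5
[o, o, w] 2 distinct, len 3
[o, o, w, o] 2 distinct, len 4
[o, o, w, o, o] 2 distinct, len 5
Longest length with ≤2 distinct: 5.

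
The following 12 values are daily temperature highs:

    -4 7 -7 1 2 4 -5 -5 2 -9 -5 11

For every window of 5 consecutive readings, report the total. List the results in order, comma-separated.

-1, 7, -5, -3, -2, -13, -22, -6

-4 7 -7 1 2 → sum -1
7 -7 1 2 4 → sum 7
-7 1 2 4 -5 → sum -5
1 2 4 -5 -5 → sum -3
2 4 -5 -5 2 → sum -2
4 -5 -5 2 -9 → sum -13
-5 -5 2 -9 -5 → sum -22
-5 2 -9 -5 11 → sum -6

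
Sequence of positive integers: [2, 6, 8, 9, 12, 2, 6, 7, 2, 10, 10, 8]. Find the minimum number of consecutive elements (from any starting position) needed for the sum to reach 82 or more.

add 2: running sum 2 < 82
add 6: running sum 8 < 82
add 8: running sum 16 < 82
add 9: running sum 25 < 82
add 12: running sum 37 < 82
add 2: running sum 39 < 82
add 6: running sum 45 < 82
add 7: running sum 52 < 82
add 2: running sum 54 < 82
add 10: running sum 64 < 82
add 10: running sum 74 < 82
end 11: [2, 6, 8, 9, 12, 2, 6, 7, 2, 10, 10, 8] sum 82, len 12
Shortest qualifying length: 12.

12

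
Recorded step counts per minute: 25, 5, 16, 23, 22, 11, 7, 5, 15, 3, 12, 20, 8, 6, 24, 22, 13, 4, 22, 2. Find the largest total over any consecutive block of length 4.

[25, 5, 16, 23] → sum 69
[5, 16, 23, 22] → sum 66
[16, 23, 22, 11] → sum 72
[23, 22, 11, 7] → sum 63
[22, 11, 7, 5] → sum 45
[11, 7, 5, 15] → sum 38
[7, 5, 15, 3] → sum 30
[5, 15, 3, 12] → sum 35
[15, 3, 12, 20] → sum 50
[3, 12, 20, 8] → sum 43
[12, 20, 8, 6] → sum 46
[20, 8, 6, 24] → sum 58
[8, 6, 24, 22] → sum 60
[6, 24, 22, 13] → sum 65
[24, 22, 13, 4] → sum 63
[22, 13, 4, 22] → sum 61
[13, 4, 22, 2] → sum 41
Largest of these is 72.

72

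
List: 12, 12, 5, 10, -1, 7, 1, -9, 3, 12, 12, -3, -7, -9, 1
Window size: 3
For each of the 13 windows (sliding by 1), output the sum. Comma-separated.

29, 27, 14, 16, 7, -1, -5, 6, 27, 21, 2, -19, -15

12 12 5 → sum 29
12 5 10 → sum 27
5 10 -1 → sum 14
10 -1 7 → sum 16
-1 7 1 → sum 7
7 1 -9 → sum -1
1 -9 3 → sum -5
-9 3 12 → sum 6
3 12 12 → sum 27
12 12 -3 → sum 21
12 -3 -7 → sum 2
-3 -7 -9 → sum -19
-7 -9 1 → sum -15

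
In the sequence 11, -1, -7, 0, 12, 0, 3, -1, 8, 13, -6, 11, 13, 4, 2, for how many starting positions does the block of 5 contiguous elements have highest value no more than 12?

[11, -1, -7, 0, 12] → max 12  ≤ 12 ✓
[-1, -7, 0, 12, 0] → max 12  ≤ 12 ✓
[-7, 0, 12, 0, 3] → max 12  ≤ 12 ✓
[0, 12, 0, 3, -1] → max 12  ≤ 12 ✓
[12, 0, 3, -1, 8] → max 12  ≤ 12 ✓
[0, 3, -1, 8, 13] → max 13
[3, -1, 8, 13, -6] → max 13
[-1, 8, 13, -6, 11] → max 13
[8, 13, -6, 11, 13] → max 13
[13, -6, 11, 13, 4] → max 13
[-6, 11, 13, 4, 2] → max 13
5 windows satisfy the condition.

5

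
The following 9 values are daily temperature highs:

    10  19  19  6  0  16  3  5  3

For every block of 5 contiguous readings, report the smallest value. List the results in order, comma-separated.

0, 0, 0, 0, 0

[10, 19, 19, 6, 0] → min 0
[19, 19, 6, 0, 16] → min 0
[19, 6, 0, 16, 3] → min 0
[6, 0, 16, 3, 5] → min 0
[0, 16, 3, 5, 3] → min 0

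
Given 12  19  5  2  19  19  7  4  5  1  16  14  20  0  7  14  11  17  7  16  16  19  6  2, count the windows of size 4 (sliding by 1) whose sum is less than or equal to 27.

12 19 5 2 → sum 38
19 5 2 19 → sum 45
5 2 19 19 → sum 45
2 19 19 7 → sum 47
19 19 7 4 → sum 49
19 7 4 5 → sum 35
7 4 5 1 → sum 17  ≤ 27 ✓
4 5 1 16 → sum 26  ≤ 27 ✓
5 1 16 14 → sum 36
1 16 14 20 → sum 51
16 14 20 0 → sum 50
14 20 0 7 → sum 41
20 0 7 14 → sum 41
0 7 14 11 → sum 32
7 14 11 17 → sum 49
14 11 17 7 → sum 49
11 17 7 16 → sum 51
17 7 16 16 → sum 56
7 16 16 19 → sum 58
16 16 19 6 → sum 57
16 19 6 2 → sum 43
2 windows satisfy the condition.

2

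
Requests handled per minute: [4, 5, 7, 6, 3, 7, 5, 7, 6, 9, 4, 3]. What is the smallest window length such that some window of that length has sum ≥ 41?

7

add 4: running sum 4 < 41
add 5: running sum 9 < 41
add 7: running sum 16 < 41
add 6: running sum 22 < 41
add 3: running sum 25 < 41
add 7: running sum 32 < 41
add 5: running sum 37 < 41
add 7: shortest ending here [4, 5, 7, 6, 3, 7, 5, 7] sum 44, len 8
add 6: shortest ending here [7, 6, 3, 7, 5, 7, 6] sum 41, len 7
add 9: shortest ending here [6, 3, 7, 5, 7, 6, 9] sum 43, len 7
add 4: shortest ending here [3, 7, 5, 7, 6, 9, 4] sum 41, len 7
add 3: shortest ending here [7, 5, 7, 6, 9, 4, 3] sum 41, len 7
Shortest qualifying length: 7.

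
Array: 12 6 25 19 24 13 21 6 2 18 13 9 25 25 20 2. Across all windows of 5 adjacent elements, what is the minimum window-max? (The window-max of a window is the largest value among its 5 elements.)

18

(12, 6, 25, 19, 24) → max 25
(6, 25, 19, 24, 13) → max 25
(25, 19, 24, 13, 21) → max 25
(19, 24, 13, 21, 6) → max 24
(24, 13, 21, 6, 2) → max 24
(13, 21, 6, 2, 18) → max 21
(21, 6, 2, 18, 13) → max 21
(6, 2, 18, 13, 9) → max 18
(2, 18, 13, 9, 25) → max 25
(18, 13, 9, 25, 25) → max 25
(13, 9, 25, 25, 20) → max 25
(9, 25, 25, 20, 2) → max 25
Minimum of these is 18.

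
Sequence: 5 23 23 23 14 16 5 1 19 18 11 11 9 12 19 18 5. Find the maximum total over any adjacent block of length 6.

104

Window sums for each of the 12 positions:
5 23 23 23 14 16 → sum 104
23 23 23 14 16 5 → sum 104
23 23 14 16 5 1 → sum 82
23 14 16 5 1 19 → sum 78
14 16 5 1 19 18 → sum 73
16 5 1 19 18 11 → sum 70
5 1 19 18 11 11 → sum 65
1 19 18 11 11 9 → sum 69
19 18 11 11 9 12 → sum 80
18 11 11 9 12 19 → sum 80
11 11 9 12 19 18 → sum 80
11 9 12 19 18 5 → sum 74
Maximum of these is 104.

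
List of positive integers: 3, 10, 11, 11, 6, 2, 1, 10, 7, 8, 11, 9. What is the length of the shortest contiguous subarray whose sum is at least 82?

add 3: running sum 3 < 82
add 10: running sum 13 < 82
add 11: running sum 24 < 82
add 11: running sum 35 < 82
add 6: running sum 41 < 82
add 2: running sum 43 < 82
add 1: running sum 44 < 82
add 10: running sum 54 < 82
add 7: running sum 61 < 82
add 8: running sum 69 < 82
add 11: running sum 80 < 82
end 11: [10, 11, 11, 6, 2, 1, 10, 7, 8, 11, 9] sum 86, len 11
Shortest qualifying length: 11.

11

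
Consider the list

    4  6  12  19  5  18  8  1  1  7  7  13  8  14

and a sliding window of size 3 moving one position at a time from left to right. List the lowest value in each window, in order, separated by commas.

4, 6, 5, 5, 5, 1, 1, 1, 1, 7, 7, 8

(4, 6, 12) → min 4
(6, 12, 19) → min 6
(12, 19, 5) → min 5
(19, 5, 18) → min 5
(5, 18, 8) → min 5
(18, 8, 1) → min 1
(8, 1, 1) → min 1
(1, 1, 7) → min 1
(1, 7, 7) → min 1
(7, 7, 13) → min 7
(7, 13, 8) → min 7
(13, 8, 14) → min 8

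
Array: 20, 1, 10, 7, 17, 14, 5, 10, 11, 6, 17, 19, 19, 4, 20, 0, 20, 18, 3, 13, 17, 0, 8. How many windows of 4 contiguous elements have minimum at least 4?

[20, 1, 10, 7] → min 1
[1, 10, 7, 17] → min 1
[10, 7, 17, 14] → min 7  ≥ 4 ✓
[7, 17, 14, 5] → min 5  ≥ 4 ✓
[17, 14, 5, 10] → min 5  ≥ 4 ✓
[14, 5, 10, 11] → min 5  ≥ 4 ✓
[5, 10, 11, 6] → min 5  ≥ 4 ✓
[10, 11, 6, 17] → min 6  ≥ 4 ✓
[11, 6, 17, 19] → min 6  ≥ 4 ✓
[6, 17, 19, 19] → min 6  ≥ 4 ✓
[17, 19, 19, 4] → min 4  ≥ 4 ✓
[19, 19, 4, 20] → min 4  ≥ 4 ✓
[19, 4, 20, 0] → min 0
[4, 20, 0, 20] → min 0
[20, 0, 20, 18] → min 0
[0, 20, 18, 3] → min 0
[20, 18, 3, 13] → min 3
[18, 3, 13, 17] → min 3
[3, 13, 17, 0] → min 0
[13, 17, 0, 8] → min 0
10 windows satisfy the condition.

10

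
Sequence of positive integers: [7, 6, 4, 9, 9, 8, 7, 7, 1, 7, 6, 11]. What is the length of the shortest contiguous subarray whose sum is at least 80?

add 7: running sum 7 < 80
add 6: running sum 13 < 80
add 4: running sum 17 < 80
add 9: running sum 26 < 80
add 9: running sum 35 < 80
add 8: running sum 43 < 80
add 7: running sum 50 < 80
add 7: running sum 57 < 80
add 1: running sum 58 < 80
add 7: running sum 65 < 80
add 6: running sum 71 < 80
end 11: [7, 6, 4, 9, 9, 8, 7, 7, 1, 7, 6, 11] sum 82, len 12
Shortest qualifying length: 12.

12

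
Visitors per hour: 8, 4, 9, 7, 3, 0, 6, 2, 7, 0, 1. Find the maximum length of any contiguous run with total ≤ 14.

4

[8] sum 8 len 1
[8, 4] sum 12 len 2
[4, 9] sum 13 len 2
[7] sum 7 len 1
[7, 3] sum 10 len 2
[7, 3, 0] sum 10 len 3
[3, 0, 6] sum 9 len 3
[3, 0, 6, 2] sum 11 len 4
[2, 7] sum 9 len 2
[2, 7, 0] sum 9 len 3
[2, 7, 0, 1] sum 10 len 4
Longest length seen: 4.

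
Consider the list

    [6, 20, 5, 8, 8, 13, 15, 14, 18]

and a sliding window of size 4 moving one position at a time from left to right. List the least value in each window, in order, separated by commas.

Sliding a size-4 window across the 9 values:
6 20 5 8 → min 5
20 5 8 8 → min 5
5 8 8 13 → min 5
8 8 13 15 → min 8
8 13 15 14 → min 8
13 15 14 18 → min 13

5, 5, 5, 8, 8, 13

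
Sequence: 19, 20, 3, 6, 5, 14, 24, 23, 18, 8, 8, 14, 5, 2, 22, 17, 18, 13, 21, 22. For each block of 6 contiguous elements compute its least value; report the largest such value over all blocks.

13

Window mins for each of the 15 positions:
(19, 20, 3, 6, 5, 14) → min 3
(20, 3, 6, 5, 14, 24) → min 3
(3, 6, 5, 14, 24, 23) → min 3
(6, 5, 14, 24, 23, 18) → min 5
(5, 14, 24, 23, 18, 8) → min 5
(14, 24, 23, 18, 8, 8) → min 8
(24, 23, 18, 8, 8, 14) → min 8
(23, 18, 8, 8, 14, 5) → min 5
(18, 8, 8, 14, 5, 2) → min 2
(8, 8, 14, 5, 2, 22) → min 2
(8, 14, 5, 2, 22, 17) → min 2
(14, 5, 2, 22, 17, 18) → min 2
(5, 2, 22, 17, 18, 13) → min 2
(2, 22, 17, 18, 13, 21) → min 2
(22, 17, 18, 13, 21, 22) → min 13
Largest of these is 13.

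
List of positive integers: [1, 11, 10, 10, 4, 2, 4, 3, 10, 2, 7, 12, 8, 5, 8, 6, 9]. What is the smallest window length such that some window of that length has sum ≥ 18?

add 1: running sum 1 < 18
add 11: running sum 12 < 18
end 2: [11, 10] sum 21, len 2
end 3: [10, 10] sum 20, len 2
end 4: [10, 10, 4] sum 24, len 3
end 5: [10, 10, 4, 2] sum 26, len 4
end 6: [10, 4, 2, 4] sum 20, len 4
end 7: [10, 4, 2, 4, 3] sum 23, len 5
end 8: [2, 4, 3, 10] sum 19, len 4
end 9: [4, 3, 10, 2] sum 19, len 4
end 10: [10, 2, 7] sum 19, len 3
end 11: [7, 12] sum 19, len 2
end 12: [12, 8] sum 20, len 2
end 13: [12, 8, 5] sum 25, len 3
end 14: [8, 5, 8] sum 21, len 3
end 15: [5, 8, 6] sum 19, len 3
end 16: [8, 6, 9] sum 23, len 3
Shortest qualifying length: 2.

2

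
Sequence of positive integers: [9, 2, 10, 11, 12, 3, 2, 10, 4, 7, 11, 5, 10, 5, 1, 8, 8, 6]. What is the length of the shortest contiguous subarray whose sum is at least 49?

7

add 9: running sum 9 < 49
add 2: running sum 11 < 49
add 10: running sum 21 < 49
add 11: running sum 32 < 49
add 12: running sum 44 < 49
add 3: running sum 47 < 49
add 2: shortest ending here [9, 2, 10, 11, 12, 3, 2] sum 49, len 7
add 10: shortest ending here [2, 10, 11, 12, 3, 2, 10] sum 50, len 7
add 4: shortest ending here [10, 11, 12, 3, 2, 10, 4] sum 52, len 7
add 7: shortest ending here [11, 12, 3, 2, 10, 4, 7] sum 49, len 7
add 11: shortest ending here [12, 3, 2, 10, 4, 7, 11] sum 49, len 7
add 5: shortest ending here [12, 3, 2, 10, 4, 7, 11, 5] sum 54, len 8
add 10: shortest ending here [2, 10, 4, 7, 11, 5, 10] sum 49, len 7
add 5: shortest ending here [10, 4, 7, 11, 5, 10, 5] sum 52, len 7
add 1: shortest ending here [10, 4, 7, 11, 5, 10, 5, 1] sum 53, len 8
add 8: shortest ending here [4, 7, 11, 5, 10, 5, 1, 8] sum 51, len 8
add 8: shortest ending here [7, 11, 5, 10, 5, 1, 8, 8] sum 55, len 8
add 6: shortest ending here [11, 5, 10, 5, 1, 8, 8, 6] sum 54, len 8
Shortest qualifying length: 7.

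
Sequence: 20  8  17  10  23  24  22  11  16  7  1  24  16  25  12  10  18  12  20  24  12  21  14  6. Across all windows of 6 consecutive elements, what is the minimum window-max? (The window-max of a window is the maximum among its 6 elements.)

[20, 8, 17, 10, 23, 24] → max 24
[8, 17, 10, 23, 24, 22] → max 24
[17, 10, 23, 24, 22, 11] → max 24
[10, 23, 24, 22, 11, 16] → max 24
[23, 24, 22, 11, 16, 7] → max 24
[24, 22, 11, 16, 7, 1] → max 24
[22, 11, 16, 7, 1, 24] → max 24
[11, 16, 7, 1, 24, 16] → max 24
[16, 7, 1, 24, 16, 25] → max 25
[7, 1, 24, 16, 25, 12] → max 25
[1, 24, 16, 25, 12, 10] → max 25
[24, 16, 25, 12, 10, 18] → max 25
[16, 25, 12, 10, 18, 12] → max 25
[25, 12, 10, 18, 12, 20] → max 25
[12, 10, 18, 12, 20, 24] → max 24
[10, 18, 12, 20, 24, 12] → max 24
[18, 12, 20, 24, 12, 21] → max 24
[12, 20, 24, 12, 21, 14] → max 24
[20, 24, 12, 21, 14, 6] → max 24
Minimum of these is 24.

24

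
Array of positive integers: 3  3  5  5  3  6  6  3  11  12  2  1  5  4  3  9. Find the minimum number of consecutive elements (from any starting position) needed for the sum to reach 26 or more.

3

add 3: running sum 3 < 26
add 3: running sum 6 < 26
add 5: running sum 11 < 26
add 5: running sum 16 < 26
add 3: running sum 19 < 26
add 6: running sum 25 < 26
end 6: [3, 5, 5, 3, 6, 6] sum 28, len 6
end 7: [5, 5, 3, 6, 6, 3] sum 28, len 6
end 8: [6, 6, 3, 11] sum 26, len 4
end 9: [3, 11, 12] sum 26, len 3
end 10: [3, 11, 12, 2] sum 28, len 4
end 11: [11, 12, 2, 1] sum 26, len 4
end 12: [11, 12, 2, 1, 5] sum 31, len 5
end 13: [11, 12, 2, 1, 5, 4] sum 35, len 6
end 14: [12, 2, 1, 5, 4, 3] sum 27, len 6
end 15: [12, 2, 1, 5, 4, 3, 9] sum 36, len 7
Shortest qualifying length: 3.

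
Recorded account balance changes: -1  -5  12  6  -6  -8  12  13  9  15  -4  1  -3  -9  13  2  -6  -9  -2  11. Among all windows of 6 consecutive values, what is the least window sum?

(-1, -5, 12, 6, -6, -8) → sum -2
(-5, 12, 6, -6, -8, 12) → sum 11
(12, 6, -6, -8, 12, 13) → sum 29
(6, -6, -8, 12, 13, 9) → sum 26
(-6, -8, 12, 13, 9, 15) → sum 35
(-8, 12, 13, 9, 15, -4) → sum 37
(12, 13, 9, 15, -4, 1) → sum 46
(13, 9, 15, -4, 1, -3) → sum 31
(9, 15, -4, 1, -3, -9) → sum 9
(15, -4, 1, -3, -9, 13) → sum 13
(-4, 1, -3, -9, 13, 2) → sum 0
(1, -3, -9, 13, 2, -6) → sum -2
(-3, -9, 13, 2, -6, -9) → sum -12
(-9, 13, 2, -6, -9, -2) → sum -11
(13, 2, -6, -9, -2, 11) → sum 9
Least of these is -12.

-12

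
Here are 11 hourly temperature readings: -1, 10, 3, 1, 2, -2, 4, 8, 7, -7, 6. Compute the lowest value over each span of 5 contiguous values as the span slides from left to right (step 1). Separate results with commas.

[-1, 10, 3, 1, 2] → min -1
[10, 3, 1, 2, -2] → min -2
[3, 1, 2, -2, 4] → min -2
[1, 2, -2, 4, 8] → min -2
[2, -2, 4, 8, 7] → min -2
[-2, 4, 8, 7, -7] → min -7
[4, 8, 7, -7, 6] → min -7

-1, -2, -2, -2, -2, -7, -7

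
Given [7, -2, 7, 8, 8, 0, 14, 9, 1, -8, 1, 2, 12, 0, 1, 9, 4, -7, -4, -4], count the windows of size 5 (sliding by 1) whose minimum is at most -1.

10

(7, -2, 7, 8, 8) → min -2  ≤ -1 ✓
(-2, 7, 8, 8, 0) → min -2  ≤ -1 ✓
(7, 8, 8, 0, 14) → min 0
(8, 8, 0, 14, 9) → min 0
(8, 0, 14, 9, 1) → min 0
(0, 14, 9, 1, -8) → min -8  ≤ -1 ✓
(14, 9, 1, -8, 1) → min -8  ≤ -1 ✓
(9, 1, -8, 1, 2) → min -8  ≤ -1 ✓
(1, -8, 1, 2, 12) → min -8  ≤ -1 ✓
(-8, 1, 2, 12, 0) → min -8  ≤ -1 ✓
(1, 2, 12, 0, 1) → min 0
(2, 12, 0, 1, 9) → min 0
(12, 0, 1, 9, 4) → min 0
(0, 1, 9, 4, -7) → min -7  ≤ -1 ✓
(1, 9, 4, -7, -4) → min -7  ≤ -1 ✓
(9, 4, -7, -4, -4) → min -7  ≤ -1 ✓
10 windows satisfy the condition.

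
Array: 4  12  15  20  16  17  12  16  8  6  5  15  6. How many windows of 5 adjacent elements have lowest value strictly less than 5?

(4, 12, 15, 20, 16) → min 4  < 5 ✓
(12, 15, 20, 16, 17) → min 12
(15, 20, 16, 17, 12) → min 12
(20, 16, 17, 12, 16) → min 12
(16, 17, 12, 16, 8) → min 8
(17, 12, 16, 8, 6) → min 6
(12, 16, 8, 6, 5) → min 5
(16, 8, 6, 5, 15) → min 5
(8, 6, 5, 15, 6) → min 5
1 window satisfy the condition.

1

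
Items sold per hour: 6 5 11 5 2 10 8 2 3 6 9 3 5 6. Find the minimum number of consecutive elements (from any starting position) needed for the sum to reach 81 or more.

14

add 6: running sum 6 < 81
add 5: running sum 11 < 81
add 11: running sum 22 < 81
add 5: running sum 27 < 81
add 2: running sum 29 < 81
add 10: running sum 39 < 81
add 8: running sum 47 < 81
add 2: running sum 49 < 81
add 3: running sum 52 < 81
add 6: running sum 58 < 81
add 9: running sum 67 < 81
add 3: running sum 70 < 81
add 5: running sum 75 < 81
add 6: shortest ending here [6, 5, 11, 5, 2, 10, 8, 2, 3, 6, 9, 3, 5, 6] sum 81, len 14
Shortest qualifying length: 14.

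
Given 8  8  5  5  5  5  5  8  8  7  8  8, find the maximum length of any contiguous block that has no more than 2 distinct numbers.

9

[8] 1 distinct, len 1
[8, 8] 1 distinct, len 2
[8, 8, 5] 2 distinct, len 3
[8, 8, 5, 5] 2 distinct, len 4
[8, 8, 5, 5, 5] 2 distinct, len 5
[8, 8, 5, 5, 5, 5] 2 distinct, len 6
[8, 8, 5, 5, 5, 5, 5] 2 distinct, len 7
[8, 8, 5, 5, 5, 5, 5, 8] 2 distinct, len 8
[8, 8, 5, 5, 5, 5, 5, 8, 8] 2 distinct, len 9
[8, 8, 7] 2 distinct, len 3
[8, 8, 7, 8] 2 distinct, len 4
[8, 8, 7, 8, 8] 2 distinct, len 5
Longest length with ≤2 distinct: 9.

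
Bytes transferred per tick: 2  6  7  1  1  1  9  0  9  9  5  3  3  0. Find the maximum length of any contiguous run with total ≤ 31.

8

→ 2: sum 2, len 1
→ 6: sum 8, len 2
→ 7: sum 15, len 3
→ 1: sum 16, len 4
→ 1: sum 17, len 5
→ 1: sum 18, len 6
→ 9: sum 27, len 7
→ 0: sum 27, len 8
→ 9 (dropped 2, 6): sum 28, len 7
→ 9 (dropped 7): sum 30, len 7
→ 5 (dropped 1, 1, 1, 9): sum 23, len 4
→ 3: sum 26, len 5
→ 3: sum 29, len 6
→ 0: sum 29, len 7
Longest length seen: 8.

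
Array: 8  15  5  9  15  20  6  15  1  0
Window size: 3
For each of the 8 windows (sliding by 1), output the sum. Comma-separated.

28, 29, 29, 44, 41, 41, 22, 16

(8, 15, 5) → sum 28
(15, 5, 9) → sum 29
(5, 9, 15) → sum 29
(9, 15, 20) → sum 44
(15, 20, 6) → sum 41
(20, 6, 15) → sum 41
(6, 15, 1) → sum 22
(15, 1, 0) → sum 16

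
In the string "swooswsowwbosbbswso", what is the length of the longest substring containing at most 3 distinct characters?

Extend right; when distinct count exceeds 3, shrink from the left:
add s: window [s] (1 distinct), len 1
add w: window [s, w] (2 distinct), len 2
add o: window [s, w, o] (3 distinct), len 3
add o: window [s, w, o, o] (3 distinct), len 4
add s: window [s, w, o, o, s] (3 distinct), len 5
add w: window [s, w, o, o, s, w] (3 distinct), len 6
add s: window [s, w, o, o, s, w, s] (3 distinct), len 7
add o: window [s, w, o, o, s, w, s, o] (3 distinct), len 8
add w: window [s, w, o, o, s, w, s, o, w] (3 distinct), len 9
add w: window [s, w, o, o, s, w, s, o, w, w] (3 distinct), len 10
add b: window [o, w, w, b] (3 distinct), len 4
add o: window [o, w, w, b, o] (3 distinct), len 5
add s: window [b, o, s] (3 distinct), len 3
add b: window [b, o, s, b] (3 distinct), len 4
add b: window [b, o, s, b, b] (3 distinct), len 5
add s: window [b, o, s, b, b, s] (3 distinct), len 6
add w: window [s, b, b, s, w] (3 distinct), len 5
add s: window [s, b, b, s, w, s] (3 distinct), len 6
add o: window [s, w, s, o] (3 distinct), len 4
Longest length with ≤3 distinct: 10.

10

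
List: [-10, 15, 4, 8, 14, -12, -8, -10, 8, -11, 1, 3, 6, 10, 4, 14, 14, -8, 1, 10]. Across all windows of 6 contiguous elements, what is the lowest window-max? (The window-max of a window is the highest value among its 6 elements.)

8

[-10, 15, 4, 8, 14, -12] → max 15
[15, 4, 8, 14, -12, -8] → max 15
[4, 8, 14, -12, -8, -10] → max 14
[8, 14, -12, -8, -10, 8] → max 14
[14, -12, -8, -10, 8, -11] → max 14
[-12, -8, -10, 8, -11, 1] → max 8
[-8, -10, 8, -11, 1, 3] → max 8
[-10, 8, -11, 1, 3, 6] → max 8
[8, -11, 1, 3, 6, 10] → max 10
[-11, 1, 3, 6, 10, 4] → max 10
[1, 3, 6, 10, 4, 14] → max 14
[3, 6, 10, 4, 14, 14] → max 14
[6, 10, 4, 14, 14, -8] → max 14
[10, 4, 14, 14, -8, 1] → max 14
[4, 14, 14, -8, 1, 10] → max 14
Lowest of these is 8.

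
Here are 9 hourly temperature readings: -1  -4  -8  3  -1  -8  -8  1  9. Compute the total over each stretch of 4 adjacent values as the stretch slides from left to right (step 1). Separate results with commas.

[-1, -4, -8, 3] → sum -10
[-4, -8, 3, -1] → sum -10
[-8, 3, -1, -8] → sum -14
[3, -1, -8, -8] → sum -14
[-1, -8, -8, 1] → sum -16
[-8, -8, 1, 9] → sum -6

-10, -10, -14, -14, -16, -6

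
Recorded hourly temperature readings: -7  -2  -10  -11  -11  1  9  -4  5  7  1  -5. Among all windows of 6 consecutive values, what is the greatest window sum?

19

-7 -2 -10 -11 -11 1 → sum -40
-2 -10 -11 -11 1 9 → sum -24
-10 -11 -11 1 9 -4 → sum -26
-11 -11 1 9 -4 5 → sum -11
-11 1 9 -4 5 7 → sum 7
1 9 -4 5 7 1 → sum 19
9 -4 5 7 1 -5 → sum 13
Greatest of these is 19.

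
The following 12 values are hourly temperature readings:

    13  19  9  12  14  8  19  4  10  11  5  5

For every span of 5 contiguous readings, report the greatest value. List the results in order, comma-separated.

Sliding a size-5 window across the 12 values:
[13, 19, 9, 12, 14] → max 19
[19, 9, 12, 14, 8] → max 19
[9, 12, 14, 8, 19] → max 19
[12, 14, 8, 19, 4] → max 19
[14, 8, 19, 4, 10] → max 19
[8, 19, 4, 10, 11] → max 19
[19, 4, 10, 11, 5] → max 19
[4, 10, 11, 5, 5] → max 11

19, 19, 19, 19, 19, 19, 19, 11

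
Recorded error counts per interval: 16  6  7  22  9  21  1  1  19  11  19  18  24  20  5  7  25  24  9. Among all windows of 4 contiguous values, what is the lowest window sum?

32

16 6 7 22 → sum 51
6 7 22 9 → sum 44
7 22 9 21 → sum 59
22 9 21 1 → sum 53
9 21 1 1 → sum 32
21 1 1 19 → sum 42
1 1 19 11 → sum 32
1 19 11 19 → sum 50
19 11 19 18 → sum 67
11 19 18 24 → sum 72
19 18 24 20 → sum 81
18 24 20 5 → sum 67
24 20 5 7 → sum 56
20 5 7 25 → sum 57
5 7 25 24 → sum 61
7 25 24 9 → sum 65
Lowest of these is 32.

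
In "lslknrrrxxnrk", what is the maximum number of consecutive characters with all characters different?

add l: [l] len 1
add s: [l, s] len 2
add l (repeat l, move left end past it): [s, l] len 2
add k: [s, l, k] len 3
add n: [s, l, k, n] len 4
add r: [s, l, k, n, r] len 5
add r (repeat r, move left end past it): [r] len 1
add r (repeat r, move left end past it): [r] len 1
add x: [r, x] len 2
add x (repeat x, move left end past it): [x] len 1
add n: [x, n] len 2
add r: [x, n, r] len 3
add k: [x, n, r, k] len 4
Longest all-distinct length: 5.

5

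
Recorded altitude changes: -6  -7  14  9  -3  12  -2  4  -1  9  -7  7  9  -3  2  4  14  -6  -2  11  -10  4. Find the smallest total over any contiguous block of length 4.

-7

(-6, -7, 14, 9) → sum 10
(-7, 14, 9, -3) → sum 13
(14, 9, -3, 12) → sum 32
(9, -3, 12, -2) → sum 16
(-3, 12, -2, 4) → sum 11
(12, -2, 4, -1) → sum 13
(-2, 4, -1, 9) → sum 10
(4, -1, 9, -7) → sum 5
(-1, 9, -7, 7) → sum 8
(9, -7, 7, 9) → sum 18
(-7, 7, 9, -3) → sum 6
(7, 9, -3, 2) → sum 15
(9, -3, 2, 4) → sum 12
(-3, 2, 4, 14) → sum 17
(2, 4, 14, -6) → sum 14
(4, 14, -6, -2) → sum 10
(14, -6, -2, 11) → sum 17
(-6, -2, 11, -10) → sum -7
(-2, 11, -10, 4) → sum 3
Smallest of these is -7.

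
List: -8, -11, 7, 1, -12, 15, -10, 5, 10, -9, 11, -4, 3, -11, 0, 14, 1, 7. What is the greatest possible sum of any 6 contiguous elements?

22

Each size-6 window and its sum:
[-8, -11, 7, 1, -12, 15] → sum -8
[-11, 7, 1, -12, 15, -10] → sum -10
[7, 1, -12, 15, -10, 5] → sum 6
[1, -12, 15, -10, 5, 10] → sum 9
[-12, 15, -10, 5, 10, -9] → sum -1
[15, -10, 5, 10, -9, 11] → sum 22
[-10, 5, 10, -9, 11, -4] → sum 3
[5, 10, -9, 11, -4, 3] → sum 16
[10, -9, 11, -4, 3, -11] → sum 0
[-9, 11, -4, 3, -11, 0] → sum -10
[11, -4, 3, -11, 0, 14] → sum 13
[-4, 3, -11, 0, 14, 1] → sum 3
[3, -11, 0, 14, 1, 7] → sum 14
Greatest of these is 22.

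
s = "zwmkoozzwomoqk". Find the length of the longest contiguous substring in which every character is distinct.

[z] len 1
[z, w] len 2
[z, w, m] len 3
[z, w, m, k] len 4
[z, w, m, k, o] len 5
[o] len 1
[o, z] len 2
[z] len 1
[z, w] len 2
[z, w, o] len 3
[z, w, o, m] len 4
[m, o] len 2
[m, o, q] len 3
[m, o, q, k] len 4
Longest all-distinct length: 5.

5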